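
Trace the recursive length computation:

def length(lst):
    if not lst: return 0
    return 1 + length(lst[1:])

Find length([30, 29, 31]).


length([30, 29, 31]) = 1 + length([29, 31])
length([29, 31]) = 1 + length([31])
length([31]) = 1 + length([])
length([]) = 0  (base case)
Unwinding: 1 + 1 + 1 + 0 = 3

3


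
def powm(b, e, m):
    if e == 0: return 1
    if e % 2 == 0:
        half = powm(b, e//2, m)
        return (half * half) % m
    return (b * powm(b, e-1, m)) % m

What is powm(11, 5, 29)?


powm(11, 5, 29): e is odd, compute powm(11, 4, 29)
  powm(11, 4, 29): e is even, compute powm(11, 2, 29)
    powm(11, 2, 29): e is even, compute powm(11, 1, 29)
      powm(11, 1, 29): e is odd, compute powm(11, 0, 29)
        powm(11, 0, 29) = 1
      (11 * 1) % 29 = 11
    half=11, (11*11) % 29 = 5
  half=5, (5*5) % 29 = 25
(11 * 25) % 29 = 14

14


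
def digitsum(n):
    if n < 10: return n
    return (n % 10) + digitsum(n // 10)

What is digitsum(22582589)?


digitsum(22582589) = 9 + digitsum(2258258)
digitsum(2258258) = 8 + digitsum(225825)
digitsum(225825) = 5 + digitsum(22582)
digitsum(22582) = 2 + digitsum(2258)
digitsum(2258) = 8 + digitsum(225)
digitsum(225) = 5 + digitsum(22)
digitsum(22) = 2 + digitsum(2)
digitsum(2) = 2  (base case)
Total: 9 + 8 + 5 + 2 + 8 + 5 + 2 + 2 = 41

41


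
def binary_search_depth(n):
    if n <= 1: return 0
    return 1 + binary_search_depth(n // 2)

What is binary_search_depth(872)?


872 / 2 = 436
436 / 2 = 218
218 / 2 = 109
109 / 2 = 54
54 / 2 = 27
27 / 2 = 13
13 / 2 = 6
6 / 2 = 3
3 / 2 = 1
Reached 1 after 9 halvings

9


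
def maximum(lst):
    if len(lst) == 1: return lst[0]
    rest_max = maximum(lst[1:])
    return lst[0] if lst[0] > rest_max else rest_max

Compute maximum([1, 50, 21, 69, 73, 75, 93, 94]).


maximum([1, 50, 21, 69, 73, 75, 93, 94]): compare 1 with maximum([50, 21, 69, 73, 75, 93, 94])
maximum([50, 21, 69, 73, 75, 93, 94]): compare 50 with maximum([21, 69, 73, 75, 93, 94])
maximum([21, 69, 73, 75, 93, 94]): compare 21 with maximum([69, 73, 75, 93, 94])
maximum([69, 73, 75, 93, 94]): compare 69 with maximum([73, 75, 93, 94])
maximum([73, 75, 93, 94]): compare 73 with maximum([75, 93, 94])
maximum([75, 93, 94]): compare 75 with maximum([93, 94])
maximum([93, 94]): compare 93 with maximum([94])
maximum([94]) = 94  (base case)
Compare 93 with 94 -> 94
Compare 75 with 94 -> 94
Compare 73 with 94 -> 94
Compare 69 with 94 -> 94
Compare 21 with 94 -> 94
Compare 50 with 94 -> 94
Compare 1 with 94 -> 94

94


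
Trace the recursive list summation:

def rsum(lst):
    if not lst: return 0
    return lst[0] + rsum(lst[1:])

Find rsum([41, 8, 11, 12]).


rsum([41, 8, 11, 12]) = 41 + rsum([8, 11, 12])
rsum([8, 11, 12]) = 8 + rsum([11, 12])
rsum([11, 12]) = 11 + rsum([12])
rsum([12]) = 12 + rsum([])
rsum([]) = 0  (base case)
Total: 41 + 8 + 11 + 12 + 0 = 72

72


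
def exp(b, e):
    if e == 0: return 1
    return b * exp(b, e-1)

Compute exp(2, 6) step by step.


exp(2, 6)
= 2 * exp(2, 5)
= 2 * 2 * exp(2, 4)
= 2 * 2 * 2 * exp(2, 3)
= 2 * 2 * 2 * 2 * exp(2, 2)
= 2 * 2 * 2 * 2 * 2 * exp(2, 1)
= 2 * 2 * 2 * 2 * 2 * 2 * exp(2, 0)
= 2 * 2 * 2 * 2 * 2 * 2 * 1
= 64

64


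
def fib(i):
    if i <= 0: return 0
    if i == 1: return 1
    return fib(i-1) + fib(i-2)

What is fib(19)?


Computing fib(19) bottom-up:
fib(0) = 0
fib(1) = 1
fib(2) = fib(1) + fib(0) = 1 + 0 = 1
fib(3) = fib(2) + fib(1) = 1 + 1 = 2
fib(4) = fib(3) + fib(2) = 2 + 1 = 3
fib(5) = fib(4) + fib(3) = 3 + 2 = 5
fib(6) = fib(5) + fib(4) = 5 + 3 = 8
fib(7) = fib(6) + fib(5) = 8 + 5 = 13
fib(8) = fib(7) + fib(6) = 13 + 8 = 21
fib(9) = fib(8) + fib(7) = 21 + 13 = 34
fib(10) = fib(9) + fib(8) = 34 + 21 = 55
fib(11) = fib(10) + fib(9) = 55 + 34 = 89
fib(12) = fib(11) + fib(10) = 89 + 55 = 144
fib(13) = fib(12) + fib(11) = 144 + 89 = 233
fib(14) = fib(13) + fib(12) = 233 + 144 = 377
fib(15) = fib(14) + fib(13) = 377 + 233 = 610
fib(16) = fib(15) + fib(14) = 610 + 377 = 987
fib(17) = fib(16) + fib(15) = 987 + 610 = 1597
fib(18) = fib(17) + fib(16) = 1597 + 987 = 2584
fib(19) = fib(18) + fib(17) = 2584 + 1597 = 4181

4181


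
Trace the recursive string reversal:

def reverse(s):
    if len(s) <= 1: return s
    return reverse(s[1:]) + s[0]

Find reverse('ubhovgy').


reverse('ubhovgy') = reverse('bhovgy') + 'u'
reverse('bhovgy') = reverse('hovgy') + 'b'
reverse('hovgy') = reverse('ovgy') + 'h'
reverse('ovgy') = reverse('vgy') + 'o'
reverse('vgy') = reverse('gy') + 'v'
reverse('gy') = reverse('y') + 'g'
reverse('y') = 'y'  (base case)
Concatenating: 'y' + 'g' + 'v' + 'o' + 'h' + 'b' + 'u' = 'ygvohbu'

ygvohbu


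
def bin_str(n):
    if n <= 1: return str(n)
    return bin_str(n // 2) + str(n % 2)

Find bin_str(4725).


bin_str(4725) = bin_str(2362) + '1'
bin_str(2362) = bin_str(1181) + '0'
bin_str(1181) = bin_str(590) + '1'
bin_str(590) = bin_str(295) + '0'
bin_str(295) = bin_str(147) + '1'
bin_str(147) = bin_str(73) + '1'
bin_str(73) = bin_str(36) + '1'
bin_str(36) = bin_str(18) + '0'
bin_str(18) = bin_str(9) + '0'
bin_str(9) = bin_str(4) + '1'
bin_str(4) = bin_str(2) + '0'
bin_str(2) = bin_str(1) + '0'
bin_str(1) = '1'  (base case)
Concatenating: '1' + '0' + '0' + '1' + '0' + '0' + '1' + '1' + '1' + '0' + '1' + '0' + '1' = '1001001110101'

1001001110101


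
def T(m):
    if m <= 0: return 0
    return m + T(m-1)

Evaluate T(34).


T(34)
= 34 + 33 + 32 + 31 + 30 + 29 + 28 + 27 + 26 + 25 + 24 + 23 + 22 + 21 + 20 + 19 + 18 + 17 + 16 + 15 + 14 + 13 + 12 + 11 + 10 + 9 + 8 + 7 + 6 + 5 + 4 + 3 + 2 + 1 + T(0)
= 34 + 33 + 32 + 31 + 30 + 29 + 28 + 27 + 26 + 25 + 24 + 23 + 22 + 21 + 20 + 19 + 18 + 17 + 16 + 15 + 14 + 13 + 12 + 11 + 10 + 9 + 8 + 7 + 6 + 5 + 4 + 3 + 2 + 1 + 0
= 595

595


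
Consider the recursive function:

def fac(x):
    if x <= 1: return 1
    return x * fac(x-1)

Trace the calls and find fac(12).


fac(12)
= 12 * fac(11)
= 12 * 11 * fac(10)
= 12 * 11 * 10 * fac(9)
= 12 * 11 * 10 * 9 * fac(8)
= 12 * 11 * 10 * 9 * 8 * fac(7)
= 12 * 11 * 10 * 9 * 8 * 7 * fac(6)
= 12 * 11 * 10 * 9 * 8 * 7 * 6 * fac(5)
= 12 * 11 * 10 * 9 * 8 * 7 * 6 * 5 * fac(4)
= 12 * 11 * 10 * 9 * 8 * 7 * 6 * 5 * 4 * fac(3)
= 12 * 11 * 10 * 9 * 8 * 7 * 6 * 5 * 4 * 3 * fac(2)
= 12 * 11 * 10 * 9 * 8 * 7 * 6 * 5 * 4 * 3 * 2 * fac(1)
= 12 * 11 * 10 * 9 * 8 * 7 * 6 * 5 * 4 * 3 * 2 * 1
= 479001600

479001600


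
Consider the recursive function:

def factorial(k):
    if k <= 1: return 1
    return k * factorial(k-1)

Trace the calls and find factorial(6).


factorial(6)
= 6 * factorial(5)
= 6 * 5 * factorial(4)
= 6 * 5 * 4 * factorial(3)
= 6 * 5 * 4 * 3 * factorial(2)
= 6 * 5 * 4 * 3 * 2 * factorial(1)
= 6 * 5 * 4 * 3 * 2 * 1
= 720

720


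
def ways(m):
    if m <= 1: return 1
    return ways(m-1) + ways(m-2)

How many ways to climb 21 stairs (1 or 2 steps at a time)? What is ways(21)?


Building up from base cases:
ways(0) = 1
ways(1) = 1
ways(2) = ways(1) + ways(0) = 1 + 1 = 2
ways(3) = ways(2) + ways(1) = 2 + 1 = 3
ways(4) = ways(3) + ways(2) = 3 + 2 = 5
ways(5) = ways(4) + ways(3) = 5 + 3 = 8
ways(6) = ways(5) + ways(4) = 8 + 5 = 13
ways(7) = ways(6) + ways(5) = 13 + 8 = 21
ways(8) = ways(7) + ways(6) = 21 + 13 = 34
ways(9) = ways(8) + ways(7) = 34 + 21 = 55
ways(10) = ways(9) + ways(8) = 55 + 34 = 89
ways(11) = ways(10) + ways(9) = 89 + 55 = 144
ways(12) = ways(11) + ways(10) = 144 + 89 = 233
ways(13) = ways(12) + ways(11) = 233 + 144 = 377
ways(14) = ways(13) + ways(12) = 377 + 233 = 610
ways(15) = ways(14) + ways(13) = 610 + 377 = 987
ways(16) = ways(15) + ways(14) = 987 + 610 = 1597
ways(17) = ways(16) + ways(15) = 1597 + 987 = 2584
ways(18) = ways(17) + ways(16) = 2584 + 1597 = 4181
ways(19) = ways(18) + ways(17) = 4181 + 2584 = 6765
ways(20) = ways(19) + ways(18) = 6765 + 4181 = 10946
ways(21) = ways(20) + ways(19) = 10946 + 6765 = 17711

17711


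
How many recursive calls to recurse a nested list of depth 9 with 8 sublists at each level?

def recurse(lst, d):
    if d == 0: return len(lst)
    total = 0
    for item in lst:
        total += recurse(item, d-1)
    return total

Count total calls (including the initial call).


At depth 0 (root): 1 call
At depth 1: each of 1 parents calls recurse on 8 children = 8 calls
At depth 2: each of 8 parents calls recurse on 8 children = 64 calls
At depth 3: each of 64 parents calls recurse on 8 children = 512 calls
At depth 4: each of 512 parents calls recurse on 8 children = 4096 calls
At depth 5: each of 4096 parents calls recurse on 8 children = 32768 calls
At depth 6: each of 32768 parents calls recurse on 8 children = 262144 calls
At depth 7: each of 262144 parents calls recurse on 8 children = 2097152 calls
At depth 8: each of 2097152 parents calls recurse on 8 children = 16777216 calls
At depth 9: each of 16777216 parents calls recurse on 8 children = 134217728 calls
Total: 1 + 8 + 64 + 512 + 4096 + 32768 + 262144 + 2097152 + 16777216 + 134217728 = 153391689

153391689


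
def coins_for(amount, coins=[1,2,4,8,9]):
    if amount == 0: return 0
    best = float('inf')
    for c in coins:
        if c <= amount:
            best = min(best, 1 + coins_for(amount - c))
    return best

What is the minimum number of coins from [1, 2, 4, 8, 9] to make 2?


Building up with DP:
coins_for(0) = 0
coins_for(1) = min(1+coins_for(0)=1+0=1) = 1
coins_for(2) = min(1+coins_for(1)=1+1=2, 1+coins_for(0)=1+0=1) = 1

1


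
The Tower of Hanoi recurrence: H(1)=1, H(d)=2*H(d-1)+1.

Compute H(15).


H(15) = 2 * H(14) + 1
H(14) = 2 * H(13) + 1
H(13) = 2 * H(12) + 1
H(12) = 2 * H(11) + 1
H(11) = 2 * H(10) + 1
H(10) = 2 * H(9) + 1
H(9) = 2 * H(8) + 1
H(8) = 2 * H(7) + 1
H(7) = 2 * H(6) + 1
H(6) = 2 * H(5) + 1
H(5) = 2 * H(4) + 1
H(4) = 2 * H(3) + 1
H(3) = 2 * H(2) + 1
H(2) = 2 * H(1) + 1
H(1) = 1  (base case)
H(2) = 2 * 1 + 1 = 3
H(3) = 2 * 3 + 1 = 7
H(4) = 2 * 7 + 1 = 15
H(5) = 2 * 15 + 1 = 31
H(6) = 2 * 31 + 1 = 63
H(7) = 2 * 63 + 1 = 127
H(8) = 2 * 127 + 1 = 255
H(9) = 2 * 255 + 1 = 511
H(10) = 2 * 511 + 1 = 1023
H(11) = 2 * 1023 + 1 = 2047
H(12) = 2 * 2047 + 1 = 4095
H(13) = 2 * 4095 + 1 = 8191
H(14) = 2 * 8191 + 1 = 16383
H(15) = 2 * 16383 + 1 = 32767

32767


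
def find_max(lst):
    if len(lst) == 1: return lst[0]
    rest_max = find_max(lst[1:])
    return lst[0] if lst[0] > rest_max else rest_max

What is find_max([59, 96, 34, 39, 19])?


find_max([59, 96, 34, 39, 19]): compare 59 with find_max([96, 34, 39, 19])
find_max([96, 34, 39, 19]): compare 96 with find_max([34, 39, 19])
find_max([34, 39, 19]): compare 34 with find_max([39, 19])
find_max([39, 19]): compare 39 with find_max([19])
find_max([19]) = 19  (base case)
Compare 39 with 19 -> 39
Compare 34 with 39 -> 39
Compare 96 with 39 -> 96
Compare 59 with 96 -> 96

96


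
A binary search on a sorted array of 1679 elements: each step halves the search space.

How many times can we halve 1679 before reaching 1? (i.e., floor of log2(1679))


1679 / 2 = 839
839 / 2 = 419
419 / 2 = 209
209 / 2 = 104
104 / 2 = 52
52 / 2 = 26
26 / 2 = 13
13 / 2 = 6
6 / 2 = 3
3 / 2 = 1
Reached 1 after 10 halvings

10


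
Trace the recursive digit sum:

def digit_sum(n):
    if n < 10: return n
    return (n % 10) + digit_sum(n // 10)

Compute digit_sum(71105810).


digit_sum(71105810) = 0 + digit_sum(7110581)
digit_sum(7110581) = 1 + digit_sum(711058)
digit_sum(711058) = 8 + digit_sum(71105)
digit_sum(71105) = 5 + digit_sum(7110)
digit_sum(7110) = 0 + digit_sum(711)
digit_sum(711) = 1 + digit_sum(71)
digit_sum(71) = 1 + digit_sum(7)
digit_sum(7) = 7  (base case)
Total: 0 + 1 + 8 + 5 + 0 + 1 + 1 + 7 = 23

23


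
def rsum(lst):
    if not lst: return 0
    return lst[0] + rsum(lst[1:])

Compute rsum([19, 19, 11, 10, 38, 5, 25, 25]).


rsum([19, 19, 11, 10, 38, 5, 25, 25]) = 19 + rsum([19, 11, 10, 38, 5, 25, 25])
rsum([19, 11, 10, 38, 5, 25, 25]) = 19 + rsum([11, 10, 38, 5, 25, 25])
rsum([11, 10, 38, 5, 25, 25]) = 11 + rsum([10, 38, 5, 25, 25])
rsum([10, 38, 5, 25, 25]) = 10 + rsum([38, 5, 25, 25])
rsum([38, 5, 25, 25]) = 38 + rsum([5, 25, 25])
rsum([5, 25, 25]) = 5 + rsum([25, 25])
rsum([25, 25]) = 25 + rsum([25])
rsum([25]) = 25 + rsum([])
rsum([]) = 0  (base case)
Total: 19 + 19 + 11 + 10 + 38 + 5 + 25 + 25 + 0 = 152

152


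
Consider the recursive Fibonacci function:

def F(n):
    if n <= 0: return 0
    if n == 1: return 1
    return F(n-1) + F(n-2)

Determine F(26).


Computing F(26) bottom-up:
F(0) = 0
F(1) = 1
F(2) = F(1) + F(0) = 1 + 0 = 1
F(3) = F(2) + F(1) = 1 + 1 = 2
F(4) = F(3) + F(2) = 2 + 1 = 3
F(5) = F(4) + F(3) = 3 + 2 = 5
F(6) = F(5) + F(4) = 5 + 3 = 8
F(7) = F(6) + F(5) = 8 + 5 = 13
F(8) = F(7) + F(6) = 13 + 8 = 21
F(9) = F(8) + F(7) = 21 + 13 = 34
F(10) = F(9) + F(8) = 34 + 21 = 55
F(11) = F(10) + F(9) = 55 + 34 = 89
F(12) = F(11) + F(10) = 89 + 55 = 144
F(13) = F(12) + F(11) = 144 + 89 = 233
F(14) = F(13) + F(12) = 233 + 144 = 377
F(15) = F(14) + F(13) = 377 + 233 = 610
F(16) = F(15) + F(14) = 610 + 377 = 987
F(17) = F(16) + F(15) = 987 + 610 = 1597
F(18) = F(17) + F(16) = 1597 + 987 = 2584
F(19) = F(18) + F(17) = 2584 + 1597 = 4181
F(20) = F(19) + F(18) = 4181 + 2584 = 6765
F(21) = F(20) + F(19) = 6765 + 4181 = 10946
F(22) = F(21) + F(20) = 10946 + 6765 = 17711
F(23) = F(22) + F(21) = 17711 + 10946 = 28657
F(24) = F(23) + F(22) = 28657 + 17711 = 46368
F(25) = F(24) + F(23) = 46368 + 28657 = 75025
F(26) = F(25) + F(24) = 75025 + 46368 = 121393

121393


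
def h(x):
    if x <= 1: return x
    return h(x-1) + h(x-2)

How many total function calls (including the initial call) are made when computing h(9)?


Let C(n) = total calls for h(n)
C(0) = 1, C(1) = 1
C(2) = 1 + C(1) + C(0) = 1 + 1 + 1 = 3
C(3) = 1 + C(2) + C(1) = 1 + 3 + 1 = 5
C(4) = 1 + C(3) + C(2) = 1 + 5 + 3 = 9
C(5) = 1 + C(4) + C(3) = 1 + 9 + 5 = 15
C(6) = 1 + C(5) + C(4) = 1 + 15 + 9 = 25
C(7) = 1 + C(6) + C(5) = 1 + 25 + 15 = 41
C(8) = 1 + C(7) + C(6) = 1 + 41 + 25 = 67
C(9) = 1 + C(8) + C(7) = 1 + 67 + 41 = 109

109


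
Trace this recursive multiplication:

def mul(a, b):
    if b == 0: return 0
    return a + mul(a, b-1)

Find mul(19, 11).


mul(19, 11) = 19 + mul(19, 10)
mul(19, 10) = 19 + mul(19, 9)
mul(19, 9) = 19 + mul(19, 8)
mul(19, 8) = 19 + mul(19, 7)
mul(19, 7) = 19 + mul(19, 6)
mul(19, 6) = 19 + mul(19, 5)
mul(19, 5) = 19 + mul(19, 4)
mul(19, 4) = 19 + mul(19, 3)
mul(19, 3) = 19 + mul(19, 2)
mul(19, 2) = 19 + mul(19, 1)
mul(19, 1) = 19 + mul(19, 0)
mul(19, 0) = 0  (base case)
Total: 19 + 19 + 19 + 19 + 19 + 19 + 19 + 19 + 19 + 19 + 19 + 0 = 209

209


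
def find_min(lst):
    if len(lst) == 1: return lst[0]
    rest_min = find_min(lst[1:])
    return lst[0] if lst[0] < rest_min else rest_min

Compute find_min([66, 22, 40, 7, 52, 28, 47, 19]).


find_min([66, 22, 40, 7, 52, 28, 47, 19]): compare 66 with find_min([22, 40, 7, 52, 28, 47, 19])
find_min([22, 40, 7, 52, 28, 47, 19]): compare 22 with find_min([40, 7, 52, 28, 47, 19])
find_min([40, 7, 52, 28, 47, 19]): compare 40 with find_min([7, 52, 28, 47, 19])
find_min([7, 52, 28, 47, 19]): compare 7 with find_min([52, 28, 47, 19])
find_min([52, 28, 47, 19]): compare 52 with find_min([28, 47, 19])
find_min([28, 47, 19]): compare 28 with find_min([47, 19])
find_min([47, 19]): compare 47 with find_min([19])
find_min([19]) = 19  (base case)
Compare 47 with 19 -> 19
Compare 28 with 19 -> 19
Compare 52 with 19 -> 19
Compare 7 with 19 -> 7
Compare 40 with 7 -> 7
Compare 22 with 7 -> 7
Compare 66 with 7 -> 7

7


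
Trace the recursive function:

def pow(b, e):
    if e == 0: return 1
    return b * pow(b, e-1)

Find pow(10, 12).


pow(10, 12)
= 10 * pow(10, 11)
= 10 * 10 * pow(10, 10)
= 10 * 10 * 10 * pow(10, 9)
= 10 * 10 * 10 * 10 * pow(10, 8)
= 10 * 10 * 10 * 10 * 10 * pow(10, 7)
= 10 * 10 * 10 * 10 * 10 * 10 * pow(10, 6)
= 10 * 10 * 10 * 10 * 10 * 10 * 10 * pow(10, 5)
= 10 * 10 * 10 * 10 * 10 * 10 * 10 * 10 * pow(10, 4)
= 10 * 10 * 10 * 10 * 10 * 10 * 10 * 10 * 10 * pow(10, 3)
= 10 * 10 * 10 * 10 * 10 * 10 * 10 * 10 * 10 * 10 * pow(10, 2)
= 10 * 10 * 10 * 10 * 10 * 10 * 10 * 10 * 10 * 10 * 10 * pow(10, 1)
= 10 * 10 * 10 * 10 * 10 * 10 * 10 * 10 * 10 * 10 * 10 * 10 * pow(10, 0)
= 10 * 10 * 10 * 10 * 10 * 10 * 10 * 10 * 10 * 10 * 10 * 10 * 1
= 1000000000000

1000000000000


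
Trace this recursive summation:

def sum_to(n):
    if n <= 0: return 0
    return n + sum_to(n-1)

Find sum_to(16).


sum_to(16)
= 16 + 15 + 14 + 13 + 12 + 11 + 10 + 9 + 8 + 7 + 6 + 5 + 4 + 3 + 2 + 1 + sum_to(0)
= 16 + 15 + 14 + 13 + 12 + 11 + 10 + 9 + 8 + 7 + 6 + 5 + 4 + 3 + 2 + 1 + 0
= 136

136


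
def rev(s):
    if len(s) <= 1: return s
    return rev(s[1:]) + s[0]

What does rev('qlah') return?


rev('qlah') = rev('lah') + 'q'
rev('lah') = rev('ah') + 'l'
rev('ah') = rev('h') + 'a'
rev('h') = 'h'  (base case)
Concatenating: 'h' + 'a' + 'l' + 'q' = 'halq'

halq


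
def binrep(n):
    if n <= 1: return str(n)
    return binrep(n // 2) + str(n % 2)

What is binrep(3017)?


binrep(3017) = binrep(1508) + '1'
binrep(1508) = binrep(754) + '0'
binrep(754) = binrep(377) + '0'
binrep(377) = binrep(188) + '1'
binrep(188) = binrep(94) + '0'
binrep(94) = binrep(47) + '0'
binrep(47) = binrep(23) + '1'
binrep(23) = binrep(11) + '1'
binrep(11) = binrep(5) + '1'
binrep(5) = binrep(2) + '1'
binrep(2) = binrep(1) + '0'
binrep(1) = '1'  (base case)
Concatenating: '1' + '0' + '1' + '1' + '1' + '1' + '0' + '0' + '1' + '0' + '0' + '1' = '101111001001'

101111001001


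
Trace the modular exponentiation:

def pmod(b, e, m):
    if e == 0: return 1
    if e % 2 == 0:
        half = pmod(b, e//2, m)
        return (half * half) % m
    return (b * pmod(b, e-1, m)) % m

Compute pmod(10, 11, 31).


pmod(10, 11, 31): e is odd, compute pmod(10, 10, 31)
  pmod(10, 10, 31): e is even, compute pmod(10, 5, 31)
    pmod(10, 5, 31): e is odd, compute pmod(10, 4, 31)
      pmod(10, 4, 31): e is even, compute pmod(10, 2, 31)
        pmod(10, 2, 31): e is even, compute pmod(10, 1, 31)
          pmod(10, 1, 31): e is odd, compute pmod(10, 0, 31)
          pmod(10, 0, 31) = 1
          (10 * 1) % 31 = 10
        half=10, (10*10) % 31 = 7
      half=7, (7*7) % 31 = 18
    (10 * 18) % 31 = 25
  half=25, (25*25) % 31 = 5
(10 * 5) % 31 = 19

19


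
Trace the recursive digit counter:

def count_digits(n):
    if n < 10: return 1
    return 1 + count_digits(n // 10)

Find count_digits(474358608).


count_digits(474358608) = 1 + count_digits(47435860)
count_digits(47435860) = 1 + count_digits(4743586)
count_digits(4743586) = 1 + count_digits(474358)
count_digits(474358) = 1 + count_digits(47435)
count_digits(47435) = 1 + count_digits(4743)
count_digits(4743) = 1 + count_digits(474)
count_digits(474) = 1 + count_digits(47)
count_digits(47) = 1 + count_digits(4)
count_digits(4) = 1  (base case: 4 < 10)
Unwinding: 1 + 1 + 1 + 1 + 1 + 1 + 1 + 1 + 1 = 9

9


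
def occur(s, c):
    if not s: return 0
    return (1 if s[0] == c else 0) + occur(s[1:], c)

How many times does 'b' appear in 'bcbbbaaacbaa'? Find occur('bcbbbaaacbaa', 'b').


s[0]='b' == 'b' -> 1
s[0]='c' != 'b' -> 0
s[0]='b' == 'b' -> 1
s[0]='b' == 'b' -> 1
s[0]='b' == 'b' -> 1
s[0]='a' != 'b' -> 0
s[0]='a' != 'b' -> 0
s[0]='a' != 'b' -> 0
s[0]='c' != 'b' -> 0
s[0]='b' == 'b' -> 1
s[0]='a' != 'b' -> 0
s[0]='a' != 'b' -> 0
Sum: 1 + 0 + 1 + 1 + 1 + 0 + 0 + 0 + 0 + 1 + 0 + 0 = 5

5


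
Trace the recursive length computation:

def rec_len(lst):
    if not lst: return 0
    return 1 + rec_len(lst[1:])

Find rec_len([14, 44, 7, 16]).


rec_len([14, 44, 7, 16]) = 1 + rec_len([44, 7, 16])
rec_len([44, 7, 16]) = 1 + rec_len([7, 16])
rec_len([7, 16]) = 1 + rec_len([16])
rec_len([16]) = 1 + rec_len([])
rec_len([]) = 0  (base case)
Unwinding: 1 + 1 + 1 + 1 + 0 = 4

4


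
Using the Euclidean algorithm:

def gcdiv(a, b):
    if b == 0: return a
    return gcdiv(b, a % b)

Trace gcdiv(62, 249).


gcdiv(62, 249) = gcdiv(249, 62)
gcdiv(249, 62) = gcdiv(62, 1)
gcdiv(62, 1) = gcdiv(1, 0)
gcdiv(1, 0) = 1  (base case)

1


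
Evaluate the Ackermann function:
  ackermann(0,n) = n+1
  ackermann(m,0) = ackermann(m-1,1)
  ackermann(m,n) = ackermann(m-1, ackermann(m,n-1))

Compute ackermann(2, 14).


ackermann(2, 14) = ackermann(1, ackermann(2, 13))
  ackermann(2, 13) = ackermann(1, ackermann(2, 12))
    ackermann(2, 12) = ackermann(1, ackermann(2, 11))
      ackermann(2, 11) = ackermann(1, ackermann(2, 10))
        ackermann(2, 10) = ackermann(1, ackermann(2, 9))
          ackermann(2, 9) = ackermann(1, ackermann(2, 8))
          ackermann(2, 8) = ackermann(1, ackermann(2, 7))
          ackermann(2, 7) = ackermann(1, ackermann(2, 6))
          ackermann(2, 6) = ackermann(1, ackermann(2, 5))
          ackermann(2, 5) = ackermann(1, ackermann(2, 4))
          ackermann(2, 4) = ackermann(1, ackermann(2, 3))
          ackermann(2, 3) = ackermann(1, ackermann(2, 2))
          ackermann(2, 2) = ackermann(1, ackermann(2, 1))
          ackermann(2, 1) = ackermann(1, ackermann(2, 0))
          ackermann(2, 0) = ackermann(1, 1)
          ackermann(1, 1) = ackermann(0, ackermann(1, 0))
          ackermann(1, 0) = ackermann(0, 1)
          ackermann(0, 1) = 2
            = ackermann(0, 2)
          ackermann(0, 2) = 3
            = ackermann(1, 3)
          ackermann(1, 3) = ackermann(0, ackermann(1, 2))
          ackermann(1, 2) = ackermann(0, ackermann(1, 1))
          ackermann(1, 1) = ackermann(0, ackermann(1, 0))
          ackermann(1, 0) = ackermann(0, 1)
... (trace truncated)
Result: ackermann(2, 14) = 31

31


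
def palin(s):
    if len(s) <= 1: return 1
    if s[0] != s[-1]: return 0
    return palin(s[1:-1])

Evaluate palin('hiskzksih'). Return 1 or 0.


palin('hiskzksih'): s[0]='h' == s[-1]='h' -> check palin('iskzksi')
palin('iskzksi'): s[0]='i' == s[-1]='i' -> check palin('skzks')
palin('skzks'): s[0]='s' == s[-1]='s' -> check palin('kzk')
palin('kzk'): s[0]='k' == s[-1]='k' -> check palin('z')
palin('z'): len <= 1 -> return 1  (base case)
Result: 1 (palindrome)

1


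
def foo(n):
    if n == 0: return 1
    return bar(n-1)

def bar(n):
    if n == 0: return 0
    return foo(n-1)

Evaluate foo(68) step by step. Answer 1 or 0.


foo(68) = bar(67)
bar(67) = foo(66)
foo(66) = bar(65)
bar(65) = foo(64)
foo(64) = bar(63)
bar(63) = foo(62)
foo(62) = bar(61)
bar(61) = foo(60)
foo(60) = bar(59)
bar(59) = foo(58)
foo(58) = bar(57)
bar(57) = foo(56)
foo(56) = bar(55)
bar(55) = foo(54)
foo(54) = bar(53)
bar(53) = foo(52)
foo(52) = bar(51)
bar(51) = foo(50)
foo(50) = bar(49)
bar(49) = foo(48)
foo(48) = bar(47)
bar(47) = foo(46)
foo(46) = bar(45)
bar(45) = foo(44)
foo(44) = bar(43)
bar(43) = foo(42)
foo(42) = bar(41)
bar(41) = foo(40)
foo(40) = bar(39)
bar(39) = foo(38)
foo(38) = bar(37)
bar(37) = foo(36)
foo(36) = bar(35)
bar(35) = foo(34)
foo(34) = bar(33)
bar(33) = foo(32)
foo(32) = bar(31)
bar(31) = foo(30)
foo(30) = bar(29)
bar(29) = foo(28)
foo(28) = bar(27)
bar(27) = foo(26)
foo(26) = bar(25)
bar(25) = foo(24)
foo(24) = bar(23)
bar(23) = foo(22)
foo(22) = bar(21)
bar(21) = foo(20)
foo(20) = bar(19)
bar(19) = foo(18)
foo(18) = bar(17)
bar(17) = foo(16)
foo(16) = bar(15)
bar(15) = foo(14)
foo(14) = bar(13)
bar(13) = foo(12)
foo(12) = bar(11)
bar(11) = foo(10)
foo(10) = bar(9)
bar(9) = foo(8)
foo(8) = bar(7)
bar(7) = foo(6)
foo(6) = bar(5)
bar(5) = foo(4)
foo(4) = bar(3)
bar(3) = foo(2)
foo(2) = bar(1)
bar(1) = foo(0)
foo(0) = 1  (base case)
Result: 1

1


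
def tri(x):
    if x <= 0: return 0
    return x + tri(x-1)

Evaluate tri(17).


tri(17)
= 17 + 16 + 15 + 14 + 13 + 12 + 11 + 10 + 9 + 8 + 7 + 6 + 5 + 4 + 3 + 2 + 1 + tri(0)
= 17 + 16 + 15 + 14 + 13 + 12 + 11 + 10 + 9 + 8 + 7 + 6 + 5 + 4 + 3 + 2 + 1 + 0
= 153

153


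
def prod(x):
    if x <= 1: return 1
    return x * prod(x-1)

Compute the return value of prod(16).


prod(16)
= 16 * prod(15)
= 16 * 15 * prod(14)
= 16 * 15 * 14 * prod(13)
= 16 * 15 * 14 * 13 * prod(12)
= 16 * 15 * 14 * 13 * 12 * prod(11)
= 16 * 15 * 14 * 13 * 12 * 11 * prod(10)
= 16 * 15 * 14 * 13 * 12 * 11 * 10 * prod(9)
= 16 * 15 * 14 * 13 * 12 * 11 * 10 * 9 * prod(8)
= 16 * 15 * 14 * 13 * 12 * 11 * 10 * 9 * 8 * prod(7)
= 16 * 15 * 14 * 13 * 12 * 11 * 10 * 9 * 8 * 7 * prod(6)
= 16 * 15 * 14 * 13 * 12 * 11 * 10 * 9 * 8 * 7 * 6 * prod(5)
= 16 * 15 * 14 * 13 * 12 * 11 * 10 * 9 * 8 * 7 * 6 * 5 * prod(4)
= 16 * 15 * 14 * 13 * 12 * 11 * 10 * 9 * 8 * 7 * 6 * 5 * 4 * prod(3)
= 16 * 15 * 14 * 13 * 12 * 11 * 10 * 9 * 8 * 7 * 6 * 5 * 4 * 3 * prod(2)
= 16 * 15 * 14 * 13 * 12 * 11 * 10 * 9 * 8 * 7 * 6 * 5 * 4 * 3 * 2 * prod(1)
= 16 * 15 * 14 * 13 * 12 * 11 * 10 * 9 * 8 * 7 * 6 * 5 * 4 * 3 * 2 * 1
= 20922789888000

20922789888000


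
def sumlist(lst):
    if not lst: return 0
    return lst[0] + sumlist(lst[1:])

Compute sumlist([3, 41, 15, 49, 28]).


sumlist([3, 41, 15, 49, 28]) = 3 + sumlist([41, 15, 49, 28])
sumlist([41, 15, 49, 28]) = 41 + sumlist([15, 49, 28])
sumlist([15, 49, 28]) = 15 + sumlist([49, 28])
sumlist([49, 28]) = 49 + sumlist([28])
sumlist([28]) = 28 + sumlist([])
sumlist([]) = 0  (base case)
Total: 3 + 41 + 15 + 49 + 28 + 0 = 136

136


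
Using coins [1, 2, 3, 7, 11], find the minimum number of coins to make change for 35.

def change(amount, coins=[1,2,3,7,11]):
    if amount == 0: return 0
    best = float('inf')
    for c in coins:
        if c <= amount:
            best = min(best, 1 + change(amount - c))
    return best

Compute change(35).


Building up with DP:
change(0) = 0
change(1) = min(1+change(0)=1+0=1) = 1
change(2) = min(1+change(1)=1+1=2, 1+change(0)=1+0=1) = 1
change(3) = min(1+change(2)=1+1=2, 1+change(1)=1+1=2, 1+change(0)=1+0=1) = 1
change(4) = min(1+change(3)=1+1=2, 1+change(2)=1+1=2, 1+change(1)=1+1=2) = 2
change(5) = min(1+change(4)=1+2=3, 1+change(3)=1+1=2, 1+change(2)=1+1=2) = 2
change(6) = min(1+change(5)=1+2=3, 1+change(4)=1+2=3, 1+change(3)=1+1=2) = 2
change(7) = min(1+change(6)=1+2=3, 1+change(5)=1+2=3, 1+change(4)=1+2=3, 1+change(0)=1+0=1) = 1
change(8) = min(1+change(7)=1+1=2, 1+change(6)=1+2=3, 1+change(5)=1+2=3, 1+change(1)=1+1=2) = 2
change(9) = min(1+change(8)=1+2=3, 1+change(7)=1+1=2, 1+change(6)=1+2=3, 1+change(2)=1+1=2) = 2
change(10) = min(1+change(9)=1+2=3, 1+change(8)=1+2=3, 1+change(7)=1+1=2, 1+change(3)=1+1=2) = 2
change(11) = min(1+change(10)=1+2=3, 1+change(9)=1+2=3, 1+change(8)=1+2=3, 1+change(4)=1+2=3, 1+change(0)=1+0=1) = 1
change(12) = min(1+change(11)=1+1=2, 1+change(10)=1+2=3, 1+change(9)=1+2=3, 1+change(5)=1+2=3, 1+change(1)=1+1=2) = 2
change(13) = min(1+change(12)=1+2=3, 1+change(11)=1+1=2, 1+change(10)=1+2=3, 1+change(6)=1+2=3, 1+change(2)=1+1=2) = 2
change(14) = min(1+change(13)=1+2=3, 1+change(12)=1+2=3, 1+change(11)=1+1=2, 1+change(7)=1+1=2, 1+change(3)=1+1=2) = 2
change(15) = min(1+change(14)=1+2=3, 1+change(13)=1+2=3, 1+change(12)=1+2=3, 1+change(8)=1+2=3, 1+change(4)=1+2=3) = 3
change(16) = min(1+change(15)=1+3=4, 1+change(14)=1+2=3, 1+change(13)=1+2=3, 1+change(9)=1+2=3, 1+change(5)=1+2=3) = 3
change(17) = min(1+change(16)=1+3=4, 1+change(15)=1+3=4, 1+change(14)=1+2=3, 1+change(10)=1+2=3, 1+change(6)=1+2=3) = 3
change(18) = min(1+change(17)=1+3=4, 1+change(16)=1+3=4, 1+change(15)=1+3=4, 1+change(11)=1+1=2, 1+change(7)=1+1=2) = 2
change(19) = min(1+change(18)=1+2=3, 1+change(17)=1+3=4, 1+change(16)=1+3=4, 1+change(12)=1+2=3, 1+change(8)=1+2=3) = 3
change(20) = min(1+change(19)=1+3=4, 1+change(18)=1+2=3, 1+change(17)=1+3=4, 1+change(13)=1+2=3, 1+change(9)=1+2=3) = 3
change(21) = min(1+change(20)=1+3=4, 1+change(19)=1+3=4, 1+change(18)=1+2=3, 1+change(14)=1+2=3, 1+change(10)=1+2=3) = 3
change(22) = min(1+change(21)=1+3=4, 1+change(20)=1+3=4, 1+change(19)=1+3=4, 1+change(15)=1+3=4, 1+change(11)=1+1=2) = 2
change(23) = min(1+change(22)=1+2=3, 1+change(21)=1+3=4, 1+change(20)=1+3=4, 1+change(16)=1+3=4, 1+change(12)=1+2=3) = 3
change(24) = min(1+change(23)=1+3=4, 1+change(22)=1+2=3, 1+change(21)=1+3=4, 1+change(17)=1+3=4, 1+change(13)=1+2=3) = 3
change(25) = min(1+change(24)=1+3=4, 1+change(23)=1+3=4, 1+change(22)=1+2=3, 1+change(18)=1+2=3, 1+change(14)=1+2=3) = 3
change(26) = min(1+change(25)=1+3=4, 1+change(24)=1+3=4, 1+change(23)=1+3=4, 1+change(19)=1+3=4, 1+change(15)=1+3=4) = 4
change(27) = min(1+change(26)=1+4=5, 1+change(25)=1+3=4, 1+change(24)=1+3=4, 1+change(20)=1+3=4, 1+change(16)=1+3=4) = 4
change(28) = min(1+change(27)=1+4=5, 1+change(26)=1+4=5, 1+change(25)=1+3=4, 1+change(21)=1+3=4, 1+change(17)=1+3=4) = 4
change(29) = min(1+change(28)=1+4=5, 1+change(27)=1+4=5, 1+change(26)=1+4=5, 1+change(22)=1+2=3, 1+change(18)=1+2=3) = 3
change(30) = min(1+change(29)=1+3=4, 1+change(28)=1+4=5, 1+change(27)=1+4=5, 1+change(23)=1+3=4, 1+change(19)=1+3=4) = 4
change(31) = min(1+change(30)=1+4=5, 1+change(29)=1+3=4, 1+change(28)=1+4=5, 1+change(24)=1+3=4, 1+change(20)=1+3=4) = 4
change(32) = min(1+change(31)=1+4=5, 1+change(30)=1+4=5, 1+change(29)=1+3=4, 1+change(25)=1+3=4, 1+change(21)=1+3=4) = 4
change(33) = min(1+change(32)=1+4=5, 1+change(31)=1+4=5, 1+change(30)=1+4=5, 1+change(26)=1+4=5, 1+change(22)=1+2=3) = 3
change(34) = min(1+change(33)=1+3=4, 1+change(32)=1+4=5, 1+change(31)=1+4=5, 1+change(27)=1+4=5, 1+change(23)=1+3=4) = 4
change(35) = min(1+change(34)=1+4=5, 1+change(33)=1+3=4, 1+change(32)=1+4=5, 1+change(28)=1+4=5, 1+change(24)=1+3=4) = 4

4


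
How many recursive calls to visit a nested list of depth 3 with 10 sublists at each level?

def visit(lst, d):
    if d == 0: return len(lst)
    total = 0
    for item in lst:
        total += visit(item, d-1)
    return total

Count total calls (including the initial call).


At depth 0 (root): 1 call
At depth 1: each of 1 parents calls visit on 10 children = 10 calls
At depth 2: each of 10 parents calls visit on 10 children = 100 calls
At depth 3: each of 100 parents calls visit on 10 children = 1000 calls
Total: 1 + 10 + 100 + 1000 = 1111

1111


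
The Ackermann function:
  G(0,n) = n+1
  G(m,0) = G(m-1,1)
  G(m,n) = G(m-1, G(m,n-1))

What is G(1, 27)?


G(1, 27) = G(0, G(1, 26))
  G(1, 26) = G(0, G(1, 25))
    G(1, 25) = G(0, G(1, 24))
      G(1, 24) = G(0, G(1, 23))
        G(1, 23) = G(0, G(1, 22))
          G(1, 22) = G(0, G(1, 21))
          G(1, 21) = G(0, G(1, 20))
          G(1, 20) = G(0, G(1, 19))
          G(1, 19) = G(0, G(1, 18))
          G(1, 18) = G(0, G(1, 17))
          G(1, 17) = G(0, G(1, 16))
          G(1, 16) = G(0, G(1, 15))
          G(1, 15) = G(0, G(1, 14))
          G(1, 14) = G(0, G(1, 13))
          G(1, 13) = G(0, G(1, 12))
          G(1, 12) = G(0, G(1, 11))
          G(1, 11) = G(0, G(1, 10))
          G(1, 10) = G(0, G(1, 9))
          G(1, 9) = G(0, G(1, 8))
          G(1, 8) = G(0, G(1, 7))
          G(1, 7) = G(0, G(1, 6))
          G(1, 6) = G(0, G(1, 5))
          G(1, 5) = G(0, G(1, 4))
          G(1, 4) = G(0, G(1, 3))
          G(1, 3) = G(0, G(1, 2))
... (trace truncated)
Result: G(1, 27) = 29

29


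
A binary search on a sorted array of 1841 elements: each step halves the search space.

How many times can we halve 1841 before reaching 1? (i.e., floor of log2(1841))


1841 / 2 = 920
920 / 2 = 460
460 / 2 = 230
230 / 2 = 115
115 / 2 = 57
57 / 2 = 28
28 / 2 = 14
14 / 2 = 7
7 / 2 = 3
3 / 2 = 1
Reached 1 after 10 halvings

10


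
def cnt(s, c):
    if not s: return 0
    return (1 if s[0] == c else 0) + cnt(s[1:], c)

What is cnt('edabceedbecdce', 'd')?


s[0]='e' != 'd' -> 0
s[0]='d' == 'd' -> 1
s[0]='a' != 'd' -> 0
s[0]='b' != 'd' -> 0
s[0]='c' != 'd' -> 0
s[0]='e' != 'd' -> 0
s[0]='e' != 'd' -> 0
s[0]='d' == 'd' -> 1
s[0]='b' != 'd' -> 0
s[0]='e' != 'd' -> 0
s[0]='c' != 'd' -> 0
s[0]='d' == 'd' -> 1
s[0]='c' != 'd' -> 0
s[0]='e' != 'd' -> 0
Sum: 0 + 1 + 0 + 0 + 0 + 0 + 0 + 1 + 0 + 0 + 0 + 1 + 0 + 0 = 3

3


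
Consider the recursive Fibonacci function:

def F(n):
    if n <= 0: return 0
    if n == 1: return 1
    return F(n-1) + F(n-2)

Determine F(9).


Computing F(9) bottom-up:
F(0) = 0
F(1) = 1
F(2) = F(1) + F(0) = 1 + 0 = 1
F(3) = F(2) + F(1) = 1 + 1 = 2
F(4) = F(3) + F(2) = 2 + 1 = 3
F(5) = F(4) + F(3) = 3 + 2 = 5
F(6) = F(5) + F(4) = 5 + 3 = 8
F(7) = F(6) + F(5) = 8 + 5 = 13
F(8) = F(7) + F(6) = 13 + 8 = 21
F(9) = F(8) + F(7) = 21 + 13 = 34

34


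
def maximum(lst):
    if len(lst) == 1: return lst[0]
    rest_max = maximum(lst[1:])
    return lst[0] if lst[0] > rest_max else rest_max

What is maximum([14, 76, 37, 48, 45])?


maximum([14, 76, 37, 48, 45]): compare 14 with maximum([76, 37, 48, 45])
maximum([76, 37, 48, 45]): compare 76 with maximum([37, 48, 45])
maximum([37, 48, 45]): compare 37 with maximum([48, 45])
maximum([48, 45]): compare 48 with maximum([45])
maximum([45]) = 45  (base case)
Compare 48 with 45 -> 48
Compare 37 with 48 -> 48
Compare 76 with 48 -> 76
Compare 14 with 76 -> 76

76


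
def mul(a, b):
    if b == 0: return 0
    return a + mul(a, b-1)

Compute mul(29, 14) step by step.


mul(29, 14) = 29 + mul(29, 13)
mul(29, 13) = 29 + mul(29, 12)
mul(29, 12) = 29 + mul(29, 11)
mul(29, 11) = 29 + mul(29, 10)
mul(29, 10) = 29 + mul(29, 9)
mul(29, 9) = 29 + mul(29, 8)
mul(29, 8) = 29 + mul(29, 7)
mul(29, 7) = 29 + mul(29, 6)
mul(29, 6) = 29 + mul(29, 5)
mul(29, 5) = 29 + mul(29, 4)
mul(29, 4) = 29 + mul(29, 3)
mul(29, 3) = 29 + mul(29, 2)
mul(29, 2) = 29 + mul(29, 1)
mul(29, 1) = 29 + mul(29, 0)
mul(29, 0) = 0  (base case)
Total: 29 + 29 + 29 + 29 + 29 + 29 + 29 + 29 + 29 + 29 + 29 + 29 + 29 + 29 + 0 = 406

406


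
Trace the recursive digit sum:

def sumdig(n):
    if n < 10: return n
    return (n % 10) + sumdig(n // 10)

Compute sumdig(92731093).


sumdig(92731093) = 3 + sumdig(9273109)
sumdig(9273109) = 9 + sumdig(927310)
sumdig(927310) = 0 + sumdig(92731)
sumdig(92731) = 1 + sumdig(9273)
sumdig(9273) = 3 + sumdig(927)
sumdig(927) = 7 + sumdig(92)
sumdig(92) = 2 + sumdig(9)
sumdig(9) = 9  (base case)
Total: 3 + 9 + 0 + 1 + 3 + 7 + 2 + 9 = 34

34


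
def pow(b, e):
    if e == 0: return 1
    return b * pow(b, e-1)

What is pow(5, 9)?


pow(5, 9)
= 5 * pow(5, 8)
= 5 * 5 * pow(5, 7)
= 5 * 5 * 5 * pow(5, 6)
= 5 * 5 * 5 * 5 * pow(5, 5)
= 5 * 5 * 5 * 5 * 5 * pow(5, 4)
= 5 * 5 * 5 * 5 * 5 * 5 * pow(5, 3)
= 5 * 5 * 5 * 5 * 5 * 5 * 5 * pow(5, 2)
= 5 * 5 * 5 * 5 * 5 * 5 * 5 * 5 * pow(5, 1)
= 5 * 5 * 5 * 5 * 5 * 5 * 5 * 5 * 5 * pow(5, 0)
= 5 * 5 * 5 * 5 * 5 * 5 * 5 * 5 * 5 * 1
= 1953125

1953125


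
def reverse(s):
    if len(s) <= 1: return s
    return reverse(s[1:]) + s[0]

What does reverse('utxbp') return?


reverse('utxbp') = reverse('txbp') + 'u'
reverse('txbp') = reverse('xbp') + 't'
reverse('xbp') = reverse('bp') + 'x'
reverse('bp') = reverse('p') + 'b'
reverse('p') = 'p'  (base case)
Concatenating: 'p' + 'b' + 'x' + 't' + 'u' = 'pbxtu'

pbxtu


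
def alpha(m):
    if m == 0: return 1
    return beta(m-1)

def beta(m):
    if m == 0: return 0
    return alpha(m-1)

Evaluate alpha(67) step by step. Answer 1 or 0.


alpha(67) = beta(66)
beta(66) = alpha(65)
alpha(65) = beta(64)
beta(64) = alpha(63)
alpha(63) = beta(62)
beta(62) = alpha(61)
alpha(61) = beta(60)
beta(60) = alpha(59)
alpha(59) = beta(58)
beta(58) = alpha(57)
alpha(57) = beta(56)
beta(56) = alpha(55)
alpha(55) = beta(54)
beta(54) = alpha(53)
alpha(53) = beta(52)
beta(52) = alpha(51)
alpha(51) = beta(50)
beta(50) = alpha(49)
alpha(49) = beta(48)
beta(48) = alpha(47)
alpha(47) = beta(46)
beta(46) = alpha(45)
alpha(45) = beta(44)
beta(44) = alpha(43)
alpha(43) = beta(42)
beta(42) = alpha(41)
alpha(41) = beta(40)
beta(40) = alpha(39)
alpha(39) = beta(38)
beta(38) = alpha(37)
alpha(37) = beta(36)
beta(36) = alpha(35)
alpha(35) = beta(34)
beta(34) = alpha(33)
alpha(33) = beta(32)
beta(32) = alpha(31)
alpha(31) = beta(30)
beta(30) = alpha(29)
alpha(29) = beta(28)
beta(28) = alpha(27)
alpha(27) = beta(26)
beta(26) = alpha(25)
alpha(25) = beta(24)
beta(24) = alpha(23)
alpha(23) = beta(22)
beta(22) = alpha(21)
alpha(21) = beta(20)
beta(20) = alpha(19)
alpha(19) = beta(18)
beta(18) = alpha(17)
alpha(17) = beta(16)
beta(16) = alpha(15)
alpha(15) = beta(14)
beta(14) = alpha(13)
alpha(13) = beta(12)
beta(12) = alpha(11)
alpha(11) = beta(10)
beta(10) = alpha(9)
alpha(9) = beta(8)
beta(8) = alpha(7)
alpha(7) = beta(6)
beta(6) = alpha(5)
alpha(5) = beta(4)
beta(4) = alpha(3)
alpha(3) = beta(2)
beta(2) = alpha(1)
alpha(1) = beta(0)
beta(0) = 0  (base case)
Result: 0

0


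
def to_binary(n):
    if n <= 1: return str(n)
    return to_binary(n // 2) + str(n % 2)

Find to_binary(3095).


to_binary(3095) = to_binary(1547) + '1'
to_binary(1547) = to_binary(773) + '1'
to_binary(773) = to_binary(386) + '1'
to_binary(386) = to_binary(193) + '0'
to_binary(193) = to_binary(96) + '1'
to_binary(96) = to_binary(48) + '0'
to_binary(48) = to_binary(24) + '0'
to_binary(24) = to_binary(12) + '0'
to_binary(12) = to_binary(6) + '0'
to_binary(6) = to_binary(3) + '0'
to_binary(3) = to_binary(1) + '1'
to_binary(1) = '1'  (base case)
Concatenating: '1' + '1' + '0' + '0' + '0' + '0' + '0' + '1' + '0' + '1' + '1' + '1' = '110000010111'

110000010111


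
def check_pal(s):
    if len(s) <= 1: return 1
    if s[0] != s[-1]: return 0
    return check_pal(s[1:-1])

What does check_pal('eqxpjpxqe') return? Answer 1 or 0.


check_pal('eqxpjpxqe'): s[0]='e' == s[-1]='e' -> check check_pal('qxpjpxq')
check_pal('qxpjpxq'): s[0]='q' == s[-1]='q' -> check check_pal('xpjpx')
check_pal('xpjpx'): s[0]='x' == s[-1]='x' -> check check_pal('pjp')
check_pal('pjp'): s[0]='p' == s[-1]='p' -> check check_pal('j')
check_pal('j'): len <= 1 -> return 1  (base case)
Result: 1 (palindrome)

1


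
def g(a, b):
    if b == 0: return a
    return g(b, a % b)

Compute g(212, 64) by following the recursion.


g(212, 64) = g(64, 20)
g(64, 20) = g(20, 4)
g(20, 4) = g(4, 0)
g(4, 0) = 4  (base case)

4


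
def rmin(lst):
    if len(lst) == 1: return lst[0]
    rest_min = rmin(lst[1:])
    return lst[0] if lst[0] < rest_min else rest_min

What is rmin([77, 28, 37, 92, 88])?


rmin([77, 28, 37, 92, 88]): compare 77 with rmin([28, 37, 92, 88])
rmin([28, 37, 92, 88]): compare 28 with rmin([37, 92, 88])
rmin([37, 92, 88]): compare 37 with rmin([92, 88])
rmin([92, 88]): compare 92 with rmin([88])
rmin([88]) = 88  (base case)
Compare 92 with 88 -> 88
Compare 37 with 88 -> 37
Compare 28 with 37 -> 28
Compare 77 with 28 -> 28

28


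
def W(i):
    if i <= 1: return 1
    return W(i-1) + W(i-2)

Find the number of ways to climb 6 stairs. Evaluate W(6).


Building up from base cases:
W(0) = 1
W(1) = 1
W(2) = W(1) + W(0) = 1 + 1 = 2
W(3) = W(2) + W(1) = 2 + 1 = 3
W(4) = W(3) + W(2) = 3 + 2 = 5
W(5) = W(4) + W(3) = 5 + 3 = 8
W(6) = W(5) + W(4) = 8 + 5 = 13

13


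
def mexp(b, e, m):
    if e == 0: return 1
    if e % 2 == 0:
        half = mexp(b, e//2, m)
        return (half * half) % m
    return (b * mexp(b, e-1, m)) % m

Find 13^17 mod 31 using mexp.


mexp(13, 17, 31): e is odd, compute mexp(13, 16, 31)
  mexp(13, 16, 31): e is even, compute mexp(13, 8, 31)
    mexp(13, 8, 31): e is even, compute mexp(13, 4, 31)
      mexp(13, 4, 31): e is even, compute mexp(13, 2, 31)
        mexp(13, 2, 31): e is even, compute mexp(13, 1, 31)
          mexp(13, 1, 31): e is odd, compute mexp(13, 0, 31)
          mexp(13, 0, 31) = 1
          (13 * 1) % 31 = 13
        half=13, (13*13) % 31 = 14
      half=14, (14*14) % 31 = 10
    half=10, (10*10) % 31 = 7
  half=7, (7*7) % 31 = 18
(13 * 18) % 31 = 17

17


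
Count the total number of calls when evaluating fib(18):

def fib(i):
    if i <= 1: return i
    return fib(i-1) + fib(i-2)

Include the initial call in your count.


Let C(n) = total calls for fib(n)
C(0) = 1, C(1) = 1
C(2) = 1 + C(1) + C(0) = 1 + 1 + 1 = 3
C(3) = 1 + C(2) + C(1) = 1 + 3 + 1 = 5
C(4) = 1 + C(3) + C(2) = 1 + 5 + 3 = 9
C(5) = 1 + C(4) + C(3) = 1 + 9 + 5 = 15
C(6) = 1 + C(5) + C(4) = 1 + 15 + 9 = 25
C(7) = 1 + C(6) + C(5) = 1 + 25 + 15 = 41
C(8) = 1 + C(7) + C(6) = 1 + 41 + 25 = 67
C(9) = 1 + C(8) + C(7) = 1 + 67 + 41 = 109
C(10) = 1 + C(9) + C(8) = 1 + 109 + 67 = 177
C(11) = 1 + C(10) + C(9) = 1 + 177 + 109 = 287
C(12) = 1 + C(11) + C(10) = 1 + 287 + 177 = 465
C(13) = 1 + C(12) + C(11) = 1 + 465 + 287 = 753
C(14) = 1 + C(13) + C(12) = 1 + 753 + 465 = 1219
C(15) = 1 + C(14) + C(13) = 1 + 1219 + 753 = 1973
C(16) = 1 + C(15) + C(14) = 1 + 1973 + 1219 = 3193
C(17) = 1 + C(16) + C(15) = 1 + 3193 + 1973 = 5167
C(18) = 1 + C(17) + C(16) = 1 + 5167 + 3193 = 8361

8361


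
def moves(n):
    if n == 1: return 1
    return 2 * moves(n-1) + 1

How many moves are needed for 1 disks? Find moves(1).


moves(1) = 1  (base case)

1


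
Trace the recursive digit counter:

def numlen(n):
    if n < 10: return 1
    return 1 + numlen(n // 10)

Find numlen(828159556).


numlen(828159556) = 1 + numlen(82815955)
numlen(82815955) = 1 + numlen(8281595)
numlen(8281595) = 1 + numlen(828159)
numlen(828159) = 1 + numlen(82815)
numlen(82815) = 1 + numlen(8281)
numlen(8281) = 1 + numlen(828)
numlen(828) = 1 + numlen(82)
numlen(82) = 1 + numlen(8)
numlen(8) = 1  (base case: 8 < 10)
Unwinding: 1 + 1 + 1 + 1 + 1 + 1 + 1 + 1 + 1 = 9

9
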